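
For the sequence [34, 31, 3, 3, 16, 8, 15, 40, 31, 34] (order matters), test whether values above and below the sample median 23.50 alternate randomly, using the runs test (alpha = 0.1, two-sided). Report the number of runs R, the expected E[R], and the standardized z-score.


Step 1: Compute median = 23.50; label A = above, B = below.
Labels in order: AABBBBBAAA  (n_A = 5, n_B = 5)
Step 2: Count runs R = 3.
Step 3: Under H0 (random ordering), E[R] = 2*n_A*n_B/(n_A+n_B) + 1 = 2*5*5/10 + 1 = 6.0000.
        Var[R] = 2*n_A*n_B*(2*n_A*n_B - n_A - n_B) / ((n_A+n_B)^2 * (n_A+n_B-1)) = 2000/900 = 2.2222.
        SD[R] = 1.4907.
Step 4: Continuity-corrected z = (R + 0.5 - E[R]) / SD[R] = (3 + 0.5 - 6.0000) / 1.4907 = -1.6771.
Step 5: Two-sided p-value via normal approximation = 2*(1 - Phi(|z|)) = 0.093533.
Step 6: alpha = 0.1. reject H0.

R = 3, z = -1.6771, p = 0.093533, reject H0.


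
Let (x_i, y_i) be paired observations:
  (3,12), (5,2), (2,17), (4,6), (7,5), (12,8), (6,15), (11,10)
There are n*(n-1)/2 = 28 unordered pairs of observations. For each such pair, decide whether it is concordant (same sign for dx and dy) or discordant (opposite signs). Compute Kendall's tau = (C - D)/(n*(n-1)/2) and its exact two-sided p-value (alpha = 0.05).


Step 1: Enumerate the 28 unordered pairs (i,j) with i<j and classify each by sign(x_j-x_i) * sign(y_j-y_i).
  (1,2):dx=+2,dy=-10->D; (1,3):dx=-1,dy=+5->D; (1,4):dx=+1,dy=-6->D; (1,5):dx=+4,dy=-7->D
  (1,6):dx=+9,dy=-4->D; (1,7):dx=+3,dy=+3->C; (1,8):dx=+8,dy=-2->D; (2,3):dx=-3,dy=+15->D
  (2,4):dx=-1,dy=+4->D; (2,5):dx=+2,dy=+3->C; (2,6):dx=+7,dy=+6->C; (2,7):dx=+1,dy=+13->C
  (2,8):dx=+6,dy=+8->C; (3,4):dx=+2,dy=-11->D; (3,5):dx=+5,dy=-12->D; (3,6):dx=+10,dy=-9->D
  (3,7):dx=+4,dy=-2->D; (3,8):dx=+9,dy=-7->D; (4,5):dx=+3,dy=-1->D; (4,6):dx=+8,dy=+2->C
  (4,7):dx=+2,dy=+9->C; (4,8):dx=+7,dy=+4->C; (5,6):dx=+5,dy=+3->C; (5,7):dx=-1,dy=+10->D
  (5,8):dx=+4,dy=+5->C; (6,7):dx=-6,dy=+7->D; (6,8):dx=-1,dy=+2->D; (7,8):dx=+5,dy=-5->D
Step 2: C = 10, D = 18, total pairs = 28.
Step 3: tau = (C - D)/(n(n-1)/2) = (10 - 18)/28 = -0.285714.
Step 4: Exact two-sided p-value (enumerate n! = 40320 permutations of y under H0): p = 0.398760.
Step 5: alpha = 0.05. fail to reject H0.

tau_b = -0.2857 (C=10, D=18), p = 0.398760, fail to reject H0.


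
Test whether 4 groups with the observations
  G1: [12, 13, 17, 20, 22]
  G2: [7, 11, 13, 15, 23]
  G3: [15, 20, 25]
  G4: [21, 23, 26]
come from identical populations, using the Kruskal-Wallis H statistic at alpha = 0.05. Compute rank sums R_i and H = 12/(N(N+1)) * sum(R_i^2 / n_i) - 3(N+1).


Step 1: Combine all N = 16 observations and assign midranks.
sorted (value, group, rank): (7,G2,1), (11,G2,2), (12,G1,3), (13,G1,4.5), (13,G2,4.5), (15,G2,6.5), (15,G3,6.5), (17,G1,8), (20,G1,9.5), (20,G3,9.5), (21,G4,11), (22,G1,12), (23,G2,13.5), (23,G4,13.5), (25,G3,15), (26,G4,16)
Step 2: Sum ranks within each group.
R_1 = 37 (n_1 = 5)
R_2 = 27.5 (n_2 = 5)
R_3 = 31 (n_3 = 3)
R_4 = 40.5 (n_4 = 3)
Step 3: H = 12/(N(N+1)) * sum(R_i^2/n_i) - 3(N+1)
     = 12/(16*17) * (37^2/5 + 27.5^2/5 + 31^2/3 + 40.5^2/3) - 3*17
     = 0.044118 * 1292.13 - 51
     = 6.005882.
Step 4: Ties present; correction factor C = 1 - 24/(16^3 - 16) = 0.994118. Corrected H = 6.005882 / 0.994118 = 6.041420.
Step 5: Under H0, H ~ chi^2(3); p-value = 0.109612.
Step 6: alpha = 0.05. fail to reject H0.

H = 6.0414, df = 3, p = 0.109612, fail to reject H0.


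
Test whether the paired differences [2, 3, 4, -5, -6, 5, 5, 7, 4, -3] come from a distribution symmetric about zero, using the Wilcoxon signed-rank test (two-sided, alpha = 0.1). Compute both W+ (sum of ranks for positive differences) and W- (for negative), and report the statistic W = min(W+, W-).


Step 1: Drop any zero differences (none here) and take |d_i|.
|d| = [2, 3, 4, 5, 6, 5, 5, 7, 4, 3]
Step 2: Midrank |d_i| (ties get averaged ranks).
ranks: |2|->1, |3|->2.5, |4|->4.5, |5|->7, |6|->9, |5|->7, |5|->7, |7|->10, |4|->4.5, |3|->2.5
Step 3: Attach original signs; sum ranks with positive sign and with negative sign.
W+ = 1 + 2.5 + 4.5 + 7 + 7 + 10 + 4.5 = 36.5
W- = 7 + 9 + 2.5 = 18.5
(Check: W+ + W- = 55 should equal n(n+1)/2 = 55.)
Step 4: Test statistic W = min(W+, W-) = 18.5.
Step 5: Ties in |d|, so use the tie-corrected normal approximation.
        E[W] = n(n+1)/4 = 10*11/4 = 27.5.
        Tie groups: |d|=3 (t=2), |d|=4 (t=2), |d|=5 (t=3); sum(t^3 - t) = 36.
        Var[W] = n(n+1)(2n+1)/24 - sum(t^3-t)/48 = 2310/24 - 36/48 = 95.5.
        z = (W - E[W]) / sqrt(Var[W]) = (18.5 - 27.5) / 9.7724 = -0.9210.
        Two-sided p = 2*Phi(z) = 0.357071.
Step 6: alpha = 0.1. fail to reject H0.

W+ = 36.5, W- = 18.5, W = min = 18.5, p = 0.357071, fail to reject H0.


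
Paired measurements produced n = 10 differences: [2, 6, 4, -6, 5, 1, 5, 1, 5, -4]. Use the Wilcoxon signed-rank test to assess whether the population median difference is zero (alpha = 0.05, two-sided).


Step 1: Drop any zero differences (none here) and take |d_i|.
|d| = [2, 6, 4, 6, 5, 1, 5, 1, 5, 4]
Step 2: Midrank |d_i| (ties get averaged ranks).
ranks: |2|->3, |6|->9.5, |4|->4.5, |6|->9.5, |5|->7, |1|->1.5, |5|->7, |1|->1.5, |5|->7, |4|->4.5
Step 3: Attach original signs; sum ranks with positive sign and with negative sign.
W+ = 3 + 9.5 + 4.5 + 7 + 1.5 + 7 + 1.5 + 7 = 41
W- = 9.5 + 4.5 = 14
(Check: W+ + W- = 55 should equal n(n+1)/2 = 55.)
Step 4: Test statistic W = min(W+, W-) = 14.
Step 5: Ties in |d|, so use the tie-corrected normal approximation.
        E[W] = n(n+1)/4 = 10*11/4 = 27.5.
        Tie groups: |d|=1 (t=2), |d|=4 (t=2), |d|=5 (t=3), |d|=6 (t=2); sum(t^3 - t) = 42.
        Var[W] = n(n+1)(2n+1)/24 - sum(t^3-t)/48 = 2310/24 - 42/48 = 95.375.
        z = (W - E[W]) / sqrt(Var[W]) = (14 - 27.5) / 9.7660 = -1.3823.
        Two-sided p = 2*Phi(z) = 0.166866.
Step 6: alpha = 0.05. fail to reject H0.

W+ = 41, W- = 14, W = min = 14, p = 0.166866, fail to reject H0.


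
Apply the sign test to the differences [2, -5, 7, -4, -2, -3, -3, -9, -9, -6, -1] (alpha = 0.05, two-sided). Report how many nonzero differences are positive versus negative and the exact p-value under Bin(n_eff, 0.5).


Step 1: Discard zero differences. Original n = 11; n_eff = number of nonzero differences = 11.
Nonzero differences (with sign): +2, -5, +7, -4, -2, -3, -3, -9, -9, -6, -1
Step 2: Count signs: positive = 2, negative = 9.
Step 3: Under H0: P(positive) = 0.5, so the number of positives S ~ Bin(11, 0.5).
Step 4: Two-sided exact p-value = sum of Bin(11,0.5) probabilities at or below the observed probability = 0.065430.
Step 5: alpha = 0.05. fail to reject H0.

n_eff = 11, pos = 2, neg = 9, p = 0.065430, fail to reject H0.


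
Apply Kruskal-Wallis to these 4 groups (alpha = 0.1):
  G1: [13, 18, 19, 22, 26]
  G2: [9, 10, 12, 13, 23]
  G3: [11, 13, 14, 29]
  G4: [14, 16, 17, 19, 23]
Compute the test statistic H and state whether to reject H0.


Step 1: Combine all N = 19 observations and assign midranks.
sorted (value, group, rank): (9,G2,1), (10,G2,2), (11,G3,3), (12,G2,4), (13,G1,6), (13,G2,6), (13,G3,6), (14,G3,8.5), (14,G4,8.5), (16,G4,10), (17,G4,11), (18,G1,12), (19,G1,13.5), (19,G4,13.5), (22,G1,15), (23,G2,16.5), (23,G4,16.5), (26,G1,18), (29,G3,19)
Step 2: Sum ranks within each group.
R_1 = 64.5 (n_1 = 5)
R_2 = 29.5 (n_2 = 5)
R_3 = 36.5 (n_3 = 4)
R_4 = 59.5 (n_4 = 5)
Step 3: H = 12/(N(N+1)) * sum(R_i^2/n_i) - 3(N+1)
     = 12/(19*20) * (64.5^2/5 + 29.5^2/5 + 36.5^2/4 + 59.5^2/5) - 3*20
     = 0.031579 * 2047.21 - 60
     = 4.648816.
Step 4: Ties present; correction factor C = 1 - 42/(19^3 - 19) = 0.993860. Corrected H = 4.648816 / 0.993860 = 4.677538.
Step 5: Under H0, H ~ chi^2(3); p-value = 0.196991.
Step 6: alpha = 0.1. fail to reject H0.

H = 4.6775, df = 3, p = 0.196991, fail to reject H0.


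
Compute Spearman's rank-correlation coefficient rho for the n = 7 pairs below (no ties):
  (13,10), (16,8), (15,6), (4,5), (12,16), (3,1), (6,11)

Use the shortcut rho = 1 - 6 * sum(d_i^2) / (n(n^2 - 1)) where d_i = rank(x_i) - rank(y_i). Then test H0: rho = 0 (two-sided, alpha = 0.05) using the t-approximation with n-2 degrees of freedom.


Step 1: Rank x and y separately (midranks; no ties here).
rank(x): 13->5, 16->7, 15->6, 4->2, 12->4, 3->1, 6->3
rank(y): 10->5, 8->4, 6->3, 5->2, 16->7, 1->1, 11->6
Step 2: d_i = R_x(i) - R_y(i); compute d_i^2.
  (5-5)^2=0, (7-4)^2=9, (6-3)^2=9, (2-2)^2=0, (4-7)^2=9, (1-1)^2=0, (3-6)^2=9
sum(d^2) = 36.
Step 3: rho = 1 - 6*36 / (7*(7^2 - 1)) = 1 - 216/336 = 0.357143.
Step 4: Under H0, t = rho * sqrt((n-2)/(1-rho^2)) = 0.8550 ~ t(5).
Step 5: Two-sided p-value from the t-distribution with 5 df = 0.431611.
Step 6: alpha = 0.05. fail to reject H0.

rho = 0.3571, p = 0.431611, fail to reject H0 at alpha = 0.05.


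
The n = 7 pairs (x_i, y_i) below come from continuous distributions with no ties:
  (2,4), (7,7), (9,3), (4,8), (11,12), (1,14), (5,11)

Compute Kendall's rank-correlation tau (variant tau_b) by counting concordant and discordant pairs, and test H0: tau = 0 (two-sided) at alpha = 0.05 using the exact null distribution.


Step 1: Enumerate the 21 unordered pairs (i,j) with i<j and classify each by sign(x_j-x_i) * sign(y_j-y_i).
  (1,2):dx=+5,dy=+3->C; (1,3):dx=+7,dy=-1->D; (1,4):dx=+2,dy=+4->C; (1,5):dx=+9,dy=+8->C
  (1,6):dx=-1,dy=+10->D; (1,7):dx=+3,dy=+7->C; (2,3):dx=+2,dy=-4->D; (2,4):dx=-3,dy=+1->D
  (2,5):dx=+4,dy=+5->C; (2,6):dx=-6,dy=+7->D; (2,7):dx=-2,dy=+4->D; (3,4):dx=-5,dy=+5->D
  (3,5):dx=+2,dy=+9->C; (3,6):dx=-8,dy=+11->D; (3,7):dx=-4,dy=+8->D; (4,5):dx=+7,dy=+4->C
  (4,6):dx=-3,dy=+6->D; (4,7):dx=+1,dy=+3->C; (5,6):dx=-10,dy=+2->D; (5,7):dx=-6,dy=-1->C
  (6,7):dx=+4,dy=-3->D
Step 2: C = 9, D = 12, total pairs = 21.
Step 3: tau = (C - D)/(n(n-1)/2) = (9 - 12)/21 = -0.142857.
Step 4: Exact two-sided p-value (enumerate n! = 5040 permutations of y under H0): p = 0.772619.
Step 5: alpha = 0.05. fail to reject H0.

tau_b = -0.1429 (C=9, D=12), p = 0.772619, fail to reject H0.


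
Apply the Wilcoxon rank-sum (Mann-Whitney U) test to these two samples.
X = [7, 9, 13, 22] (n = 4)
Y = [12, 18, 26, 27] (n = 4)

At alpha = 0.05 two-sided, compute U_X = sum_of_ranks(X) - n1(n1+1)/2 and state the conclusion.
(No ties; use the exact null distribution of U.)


Step 1: Combine and sort all 8 observations; assign midranks.
sorted (value, group): (7,X), (9,X), (12,Y), (13,X), (18,Y), (22,X), (26,Y), (27,Y)
ranks: 7->1, 9->2, 12->3, 13->4, 18->5, 22->6, 26->7, 27->8
Step 2: Rank sum for X: R1 = 1 + 2 + 4 + 6 = 13.
Step 3: U_X = R1 - n1(n1+1)/2 = 13 - 4*5/2 = 13 - 10 = 3.
       U_Y = n1*n2 - U_X = 16 - 3 = 13.
Step 4: No ties, so the exact null distribution of U (based on enumerating the C(8,4) = 70 equally likely rank assignments) gives the two-sided p-value.
Step 5: p-value = 0.200000; compare to alpha = 0.05. fail to reject H0.

U_X = 3, p = 0.200000, fail to reject H0 at alpha = 0.05.


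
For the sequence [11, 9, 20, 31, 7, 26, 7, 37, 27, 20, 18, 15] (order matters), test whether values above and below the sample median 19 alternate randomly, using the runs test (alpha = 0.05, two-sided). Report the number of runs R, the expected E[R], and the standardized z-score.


Step 1: Compute median = 19; label A = above, B = below.
Labels in order: BBAABABAAABB  (n_A = 6, n_B = 6)
Step 2: Count runs R = 7.
Step 3: Under H0 (random ordering), E[R] = 2*n_A*n_B/(n_A+n_B) + 1 = 2*6*6/12 + 1 = 7.0000.
        Var[R] = 2*n_A*n_B*(2*n_A*n_B - n_A - n_B) / ((n_A+n_B)^2 * (n_A+n_B-1)) = 4320/1584 = 2.7273.
        SD[R] = 1.6514.
Step 4: R = E[R], so z = 0 with no continuity correction.
Step 5: Two-sided p-value via normal approximation = 2*(1 - Phi(|z|)) = 1.000000.
Step 6: alpha = 0.05. fail to reject H0.

R = 7, z = 0.0000, p = 1.000000, fail to reject H0.


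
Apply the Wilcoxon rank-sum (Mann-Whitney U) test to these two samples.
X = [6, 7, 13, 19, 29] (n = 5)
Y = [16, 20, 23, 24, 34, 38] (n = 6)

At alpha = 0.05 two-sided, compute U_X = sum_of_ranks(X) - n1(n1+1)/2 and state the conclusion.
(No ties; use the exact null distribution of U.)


Step 1: Combine and sort all 11 observations; assign midranks.
sorted (value, group): (6,X), (7,X), (13,X), (16,Y), (19,X), (20,Y), (23,Y), (24,Y), (29,X), (34,Y), (38,Y)
ranks: 6->1, 7->2, 13->3, 16->4, 19->5, 20->6, 23->7, 24->8, 29->9, 34->10, 38->11
Step 2: Rank sum for X: R1 = 1 + 2 + 3 + 5 + 9 = 20.
Step 3: U_X = R1 - n1(n1+1)/2 = 20 - 5*6/2 = 20 - 15 = 5.
       U_Y = n1*n2 - U_X = 30 - 5 = 25.
Step 4: No ties, so the exact null distribution of U (based on enumerating the C(11,5) = 462 equally likely rank assignments) gives the two-sided p-value.
Step 5: p-value = 0.082251; compare to alpha = 0.05. fail to reject H0.

U_X = 5, p = 0.082251, fail to reject H0 at alpha = 0.05.


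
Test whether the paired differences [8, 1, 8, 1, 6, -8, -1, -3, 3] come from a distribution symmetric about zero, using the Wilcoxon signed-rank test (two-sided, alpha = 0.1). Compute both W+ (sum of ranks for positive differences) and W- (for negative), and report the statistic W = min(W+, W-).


Step 1: Drop any zero differences (none here) and take |d_i|.
|d| = [8, 1, 8, 1, 6, 8, 1, 3, 3]
Step 2: Midrank |d_i| (ties get averaged ranks).
ranks: |8|->8, |1|->2, |8|->8, |1|->2, |6|->6, |8|->8, |1|->2, |3|->4.5, |3|->4.5
Step 3: Attach original signs; sum ranks with positive sign and with negative sign.
W+ = 8 + 2 + 8 + 2 + 6 + 4.5 = 30.5
W- = 8 + 2 + 4.5 = 14.5
(Check: W+ + W- = 45 should equal n(n+1)/2 = 45.)
Step 4: Test statistic W = min(W+, W-) = 14.5.
Step 5: Ties in |d|, so use the tie-corrected normal approximation.
        E[W] = n(n+1)/4 = 9*10/4 = 22.5.
        Tie groups: |d|=1 (t=3), |d|=3 (t=2), |d|=8 (t=3); sum(t^3 - t) = 54.
        Var[W] = n(n+1)(2n+1)/24 - sum(t^3-t)/48 = 1710/24 - 54/48 = 70.125.
        z = (W - E[W]) / sqrt(Var[W]) = (14.5 - 22.5) / 8.3741 = -0.9553.
        Two-sided p = 2*Phi(z) = 0.339411.
Step 6: alpha = 0.1. fail to reject H0.

W+ = 30.5, W- = 14.5, W = min = 14.5, p = 0.339411, fail to reject H0.


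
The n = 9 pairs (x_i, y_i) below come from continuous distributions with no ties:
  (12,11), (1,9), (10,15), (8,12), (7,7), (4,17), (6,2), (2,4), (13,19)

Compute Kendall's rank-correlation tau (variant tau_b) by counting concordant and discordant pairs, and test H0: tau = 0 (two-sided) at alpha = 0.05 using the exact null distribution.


Step 1: Enumerate the 36 unordered pairs (i,j) with i<j and classify each by sign(x_j-x_i) * sign(y_j-y_i).
  (1,2):dx=-11,dy=-2->C; (1,3):dx=-2,dy=+4->D; (1,4):dx=-4,dy=+1->D; (1,5):dx=-5,dy=-4->C
  (1,6):dx=-8,dy=+6->D; (1,7):dx=-6,dy=-9->C; (1,8):dx=-10,dy=-7->C; (1,9):dx=+1,dy=+8->C
  (2,3):dx=+9,dy=+6->C; (2,4):dx=+7,dy=+3->C; (2,5):dx=+6,dy=-2->D; (2,6):dx=+3,dy=+8->C
  (2,7):dx=+5,dy=-7->D; (2,8):dx=+1,dy=-5->D; (2,9):dx=+12,dy=+10->C; (3,4):dx=-2,dy=-3->C
  (3,5):dx=-3,dy=-8->C; (3,6):dx=-6,dy=+2->D; (3,7):dx=-4,dy=-13->C; (3,8):dx=-8,dy=-11->C
  (3,9):dx=+3,dy=+4->C; (4,5):dx=-1,dy=-5->C; (4,6):dx=-4,dy=+5->D; (4,7):dx=-2,dy=-10->C
  (4,8):dx=-6,dy=-8->C; (4,9):dx=+5,dy=+7->C; (5,6):dx=-3,dy=+10->D; (5,7):dx=-1,dy=-5->C
  (5,8):dx=-5,dy=-3->C; (5,9):dx=+6,dy=+12->C; (6,7):dx=+2,dy=-15->D; (6,8):dx=-2,dy=-13->C
  (6,9):dx=+9,dy=+2->C; (7,8):dx=-4,dy=+2->D; (7,9):dx=+7,dy=+17->C; (8,9):dx=+11,dy=+15->C
Step 2: C = 25, D = 11, total pairs = 36.
Step 3: tau = (C - D)/(n(n-1)/2) = (25 - 11)/36 = 0.388889.
Step 4: Exact two-sided p-value (enumerate n! = 362880 permutations of y under H0): p = 0.180181.
Step 5: alpha = 0.05. fail to reject H0.

tau_b = 0.3889 (C=25, D=11), p = 0.180181, fail to reject H0.


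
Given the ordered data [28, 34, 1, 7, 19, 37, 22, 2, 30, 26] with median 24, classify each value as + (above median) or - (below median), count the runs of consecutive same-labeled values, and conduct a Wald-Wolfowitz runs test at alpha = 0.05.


Step 1: Compute median = 24; label A = above, B = below.
Labels in order: AABBBABBAA  (n_A = 5, n_B = 5)
Step 2: Count runs R = 5.
Step 3: Under H0 (random ordering), E[R] = 2*n_A*n_B/(n_A+n_B) + 1 = 2*5*5/10 + 1 = 6.0000.
        Var[R] = 2*n_A*n_B*(2*n_A*n_B - n_A - n_B) / ((n_A+n_B)^2 * (n_A+n_B-1)) = 2000/900 = 2.2222.
        SD[R] = 1.4907.
Step 4: Continuity-corrected z = (R + 0.5 - E[R]) / SD[R] = (5 + 0.5 - 6.0000) / 1.4907 = -0.3354.
Step 5: Two-sided p-value via normal approximation = 2*(1 - Phi(|z|)) = 0.737316.
Step 6: alpha = 0.05. fail to reject H0.

R = 5, z = -0.3354, p = 0.737316, fail to reject H0.


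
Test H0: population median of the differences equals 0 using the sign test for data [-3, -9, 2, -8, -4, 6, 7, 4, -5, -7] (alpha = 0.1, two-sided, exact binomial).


Step 1: Discard zero differences. Original n = 10; n_eff = number of nonzero differences = 10.
Nonzero differences (with sign): -3, -9, +2, -8, -4, +6, +7, +4, -5, -7
Step 2: Count signs: positive = 4, negative = 6.
Step 3: Under H0: P(positive) = 0.5, so the number of positives S ~ Bin(10, 0.5).
Step 4: Two-sided exact p-value = sum of Bin(10,0.5) probabilities at or below the observed probability = 0.753906.
Step 5: alpha = 0.1. fail to reject H0.

n_eff = 10, pos = 4, neg = 6, p = 0.753906, fail to reject H0.


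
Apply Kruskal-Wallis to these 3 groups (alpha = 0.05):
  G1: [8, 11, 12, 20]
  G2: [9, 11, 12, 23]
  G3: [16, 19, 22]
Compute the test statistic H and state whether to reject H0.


Step 1: Combine all N = 11 observations and assign midranks.
sorted (value, group, rank): (8,G1,1), (9,G2,2), (11,G1,3.5), (11,G2,3.5), (12,G1,5.5), (12,G2,5.5), (16,G3,7), (19,G3,8), (20,G1,9), (22,G3,10), (23,G2,11)
Step 2: Sum ranks within each group.
R_1 = 19 (n_1 = 4)
R_2 = 22 (n_2 = 4)
R_3 = 25 (n_3 = 3)
Step 3: H = 12/(N(N+1)) * sum(R_i^2/n_i) - 3(N+1)
     = 12/(11*12) * (19^2/4 + 22^2/4 + 25^2/3) - 3*12
     = 0.090909 * 419.583 - 36
     = 2.143939.
Step 4: Ties present; correction factor C = 1 - 12/(11^3 - 11) = 0.990909. Corrected H = 2.143939 / 0.990909 = 2.163609.
Step 5: Under H0, H ~ chi^2(2); p-value = 0.338983.
Step 6: alpha = 0.05. fail to reject H0.

H = 2.1636, df = 2, p = 0.338983, fail to reject H0.


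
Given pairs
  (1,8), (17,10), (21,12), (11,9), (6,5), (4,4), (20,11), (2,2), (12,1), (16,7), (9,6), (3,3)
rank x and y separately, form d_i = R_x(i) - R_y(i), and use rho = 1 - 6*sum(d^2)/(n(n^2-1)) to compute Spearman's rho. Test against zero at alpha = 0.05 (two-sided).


Step 1: Rank x and y separately (midranks; no ties here).
rank(x): 1->1, 17->10, 21->12, 11->7, 6->5, 4->4, 20->11, 2->2, 12->8, 16->9, 9->6, 3->3
rank(y): 8->8, 10->10, 12->12, 9->9, 5->5, 4->4, 11->11, 2->2, 1->1, 7->7, 6->6, 3->3
Step 2: d_i = R_x(i) - R_y(i); compute d_i^2.
  (1-8)^2=49, (10-10)^2=0, (12-12)^2=0, (7-9)^2=4, (5-5)^2=0, (4-4)^2=0, (11-11)^2=0, (2-2)^2=0, (8-1)^2=49, (9-7)^2=4, (6-6)^2=0, (3-3)^2=0
sum(d^2) = 106.
Step 3: rho = 1 - 6*106 / (12*(12^2 - 1)) = 1 - 636/1716 = 0.629371.
Step 4: Under H0, t = rho * sqrt((n-2)/(1-rho^2)) = 2.5611 ~ t(10).
Step 5: Two-sided p-value from the t-distribution with 10 df = 0.028320.
Step 6: alpha = 0.05. reject H0.

rho = 0.6294, p = 0.028320, reject H0 at alpha = 0.05.


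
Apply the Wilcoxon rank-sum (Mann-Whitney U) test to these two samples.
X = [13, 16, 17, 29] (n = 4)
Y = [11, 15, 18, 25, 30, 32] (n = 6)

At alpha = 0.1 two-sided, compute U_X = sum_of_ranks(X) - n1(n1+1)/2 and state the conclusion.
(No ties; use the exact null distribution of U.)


Step 1: Combine and sort all 10 observations; assign midranks.
sorted (value, group): (11,Y), (13,X), (15,Y), (16,X), (17,X), (18,Y), (25,Y), (29,X), (30,Y), (32,Y)
ranks: 11->1, 13->2, 15->3, 16->4, 17->5, 18->6, 25->7, 29->8, 30->9, 32->10
Step 2: Rank sum for X: R1 = 2 + 4 + 5 + 8 = 19.
Step 3: U_X = R1 - n1(n1+1)/2 = 19 - 4*5/2 = 19 - 10 = 9.
       U_Y = n1*n2 - U_X = 24 - 9 = 15.
Step 4: No ties, so the exact null distribution of U (based on enumerating the C(10,4) = 210 equally likely rank assignments) gives the two-sided p-value.
Step 5: p-value = 0.609524; compare to alpha = 0.1. fail to reject H0.

U_X = 9, p = 0.609524, fail to reject H0 at alpha = 0.1.


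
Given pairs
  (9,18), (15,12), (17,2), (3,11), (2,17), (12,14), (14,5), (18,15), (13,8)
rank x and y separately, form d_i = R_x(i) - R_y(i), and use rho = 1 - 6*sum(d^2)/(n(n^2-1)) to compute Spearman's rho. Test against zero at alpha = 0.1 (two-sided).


Step 1: Rank x and y separately (midranks; no ties here).
rank(x): 9->3, 15->7, 17->8, 3->2, 2->1, 12->4, 14->6, 18->9, 13->5
rank(y): 18->9, 12->5, 2->1, 11->4, 17->8, 14->6, 5->2, 15->7, 8->3
Step 2: d_i = R_x(i) - R_y(i); compute d_i^2.
  (3-9)^2=36, (7-5)^2=4, (8-1)^2=49, (2-4)^2=4, (1-8)^2=49, (4-6)^2=4, (6-2)^2=16, (9-7)^2=4, (5-3)^2=4
sum(d^2) = 170.
Step 3: rho = 1 - 6*170 / (9*(9^2 - 1)) = 1 - 1020/720 = -0.416667.
Step 4: Under H0, t = rho * sqrt((n-2)/(1-rho^2)) = -1.2127 ~ t(7).
Step 5: Two-sided p-value from the t-distribution with 7 df = 0.264586.
Step 6: alpha = 0.1. fail to reject H0.

rho = -0.4167, p = 0.264586, fail to reject H0 at alpha = 0.1.


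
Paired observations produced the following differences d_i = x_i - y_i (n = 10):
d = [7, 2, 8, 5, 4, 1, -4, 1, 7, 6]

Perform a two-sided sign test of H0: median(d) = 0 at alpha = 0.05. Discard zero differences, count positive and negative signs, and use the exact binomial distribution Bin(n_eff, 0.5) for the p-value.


Step 1: Discard zero differences. Original n = 10; n_eff = number of nonzero differences = 10.
Nonzero differences (with sign): +7, +2, +8, +5, +4, +1, -4, +1, +7, +6
Step 2: Count signs: positive = 9, negative = 1.
Step 3: Under H0: P(positive) = 0.5, so the number of positives S ~ Bin(10, 0.5).
Step 4: Two-sided exact p-value = sum of Bin(10,0.5) probabilities at or below the observed probability = 0.021484.
Step 5: alpha = 0.05. reject H0.

n_eff = 10, pos = 9, neg = 1, p = 0.021484, reject H0.


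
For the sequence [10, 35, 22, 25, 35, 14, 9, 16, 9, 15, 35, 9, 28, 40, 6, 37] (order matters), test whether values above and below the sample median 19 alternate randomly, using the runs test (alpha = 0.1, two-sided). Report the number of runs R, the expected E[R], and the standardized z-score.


Step 1: Compute median = 19; label A = above, B = below.
Labels in order: BAAAABBBBBABAABA  (n_A = 8, n_B = 8)
Step 2: Count runs R = 8.
Step 3: Under H0 (random ordering), E[R] = 2*n_A*n_B/(n_A+n_B) + 1 = 2*8*8/16 + 1 = 9.0000.
        Var[R] = 2*n_A*n_B*(2*n_A*n_B - n_A - n_B) / ((n_A+n_B)^2 * (n_A+n_B-1)) = 14336/3840 = 3.7333.
        SD[R] = 1.9322.
Step 4: Continuity-corrected z = (R + 0.5 - E[R]) / SD[R] = (8 + 0.5 - 9.0000) / 1.9322 = -0.2588.
Step 5: Two-sided p-value via normal approximation = 2*(1 - Phi(|z|)) = 0.795809.
Step 6: alpha = 0.1. fail to reject H0.

R = 8, z = -0.2588, p = 0.795809, fail to reject H0.


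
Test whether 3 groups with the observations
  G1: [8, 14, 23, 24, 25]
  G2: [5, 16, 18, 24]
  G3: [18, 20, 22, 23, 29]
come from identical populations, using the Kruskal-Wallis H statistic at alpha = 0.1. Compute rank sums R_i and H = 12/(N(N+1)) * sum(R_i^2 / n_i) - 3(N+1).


Step 1: Combine all N = 14 observations and assign midranks.
sorted (value, group, rank): (5,G2,1), (8,G1,2), (14,G1,3), (16,G2,4), (18,G2,5.5), (18,G3,5.5), (20,G3,7), (22,G3,8), (23,G1,9.5), (23,G3,9.5), (24,G1,11.5), (24,G2,11.5), (25,G1,13), (29,G3,14)
Step 2: Sum ranks within each group.
R_1 = 39 (n_1 = 5)
R_2 = 22 (n_2 = 4)
R_3 = 44 (n_3 = 5)
Step 3: H = 12/(N(N+1)) * sum(R_i^2/n_i) - 3(N+1)
     = 12/(14*15) * (39^2/5 + 22^2/4 + 44^2/5) - 3*15
     = 0.057143 * 812.4 - 45
     = 1.422857.
Step 4: Ties present; correction factor C = 1 - 18/(14^3 - 14) = 0.993407. Corrected H = 1.422857 / 0.993407 = 1.432301.
Step 5: Under H0, H ~ chi^2(2); p-value = 0.488630.
Step 6: alpha = 0.1. fail to reject H0.

H = 1.4323, df = 2, p = 0.488630, fail to reject H0.


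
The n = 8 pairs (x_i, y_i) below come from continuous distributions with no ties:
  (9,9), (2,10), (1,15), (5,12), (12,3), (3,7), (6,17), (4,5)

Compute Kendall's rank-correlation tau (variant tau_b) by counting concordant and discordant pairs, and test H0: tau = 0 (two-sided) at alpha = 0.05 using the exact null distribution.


Step 1: Enumerate the 28 unordered pairs (i,j) with i<j and classify each by sign(x_j-x_i) * sign(y_j-y_i).
  (1,2):dx=-7,dy=+1->D; (1,3):dx=-8,dy=+6->D; (1,4):dx=-4,dy=+3->D; (1,5):dx=+3,dy=-6->D
  (1,6):dx=-6,dy=-2->C; (1,7):dx=-3,dy=+8->D; (1,8):dx=-5,dy=-4->C; (2,3):dx=-1,dy=+5->D
  (2,4):dx=+3,dy=+2->C; (2,5):dx=+10,dy=-7->D; (2,6):dx=+1,dy=-3->D; (2,7):dx=+4,dy=+7->C
  (2,8):dx=+2,dy=-5->D; (3,4):dx=+4,dy=-3->D; (3,5):dx=+11,dy=-12->D; (3,6):dx=+2,dy=-8->D
  (3,7):dx=+5,dy=+2->C; (3,8):dx=+3,dy=-10->D; (4,5):dx=+7,dy=-9->D; (4,6):dx=-2,dy=-5->C
  (4,7):dx=+1,dy=+5->C; (4,8):dx=-1,dy=-7->C; (5,6):dx=-9,dy=+4->D; (5,7):dx=-6,dy=+14->D
  (5,8):dx=-8,dy=+2->D; (6,7):dx=+3,dy=+10->C; (6,8):dx=+1,dy=-2->D; (7,8):dx=-2,dy=-12->C
Step 2: C = 10, D = 18, total pairs = 28.
Step 3: tau = (C - D)/(n(n-1)/2) = (10 - 18)/28 = -0.285714.
Step 4: Exact two-sided p-value (enumerate n! = 40320 permutations of y under H0): p = 0.398760.
Step 5: alpha = 0.05. fail to reject H0.

tau_b = -0.2857 (C=10, D=18), p = 0.398760, fail to reject H0.


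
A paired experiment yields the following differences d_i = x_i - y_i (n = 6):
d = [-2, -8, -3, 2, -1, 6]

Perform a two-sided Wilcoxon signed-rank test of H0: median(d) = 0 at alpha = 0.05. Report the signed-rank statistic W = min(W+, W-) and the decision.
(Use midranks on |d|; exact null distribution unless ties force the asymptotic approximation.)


Step 1: Drop any zero differences (none here) and take |d_i|.
|d| = [2, 8, 3, 2, 1, 6]
Step 2: Midrank |d_i| (ties get averaged ranks).
ranks: |2|->2.5, |8|->6, |3|->4, |2|->2.5, |1|->1, |6|->5
Step 3: Attach original signs; sum ranks with positive sign and with negative sign.
W+ = 2.5 + 5 = 7.5
W- = 2.5 + 6 + 4 + 1 = 13.5
(Check: W+ + W- = 21 should equal n(n+1)/2 = 21.)
Step 4: Test statistic W = min(W+, W-) = 7.5.
Step 5: Ties in |d|, so use the tie-corrected normal approximation.
        E[W] = n(n+1)/4 = 6*7/4 = 10.5.
        Tie groups: |d|=2 (t=2); sum(t^3 - t) = 6.
        Var[W] = n(n+1)(2n+1)/24 - sum(t^3-t)/48 = 546/24 - 6/48 = 22.625.
        z = (W - E[W]) / sqrt(Var[W]) = (7.5 - 10.5) / 4.7566 = -0.6307.
        Two-sided p = 2*Phi(z) = 0.528233.
Step 6: alpha = 0.05. fail to reject H0.

W+ = 7.5, W- = 13.5, W = min = 7.5, p = 0.528233, fail to reject H0.


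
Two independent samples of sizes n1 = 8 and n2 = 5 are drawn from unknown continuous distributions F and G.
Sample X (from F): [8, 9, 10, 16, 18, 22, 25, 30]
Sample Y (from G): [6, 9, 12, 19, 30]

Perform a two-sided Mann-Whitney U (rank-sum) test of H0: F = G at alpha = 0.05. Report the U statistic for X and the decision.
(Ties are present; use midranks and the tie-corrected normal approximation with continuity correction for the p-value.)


Step 1: Combine and sort all 13 observations; assign midranks.
sorted (value, group): (6,Y), (8,X), (9,X), (9,Y), (10,X), (12,Y), (16,X), (18,X), (19,Y), (22,X), (25,X), (30,X), (30,Y)
ranks: 6->1, 8->2, 9->3.5, 9->3.5, 10->5, 12->6, 16->7, 18->8, 19->9, 22->10, 25->11, 30->12.5, 30->12.5
Step 2: Rank sum for X: R1 = 2 + 3.5 + 5 + 7 + 8 + 10 + 11 + 12.5 = 59.
Step 3: U_X = R1 - n1(n1+1)/2 = 59 - 8*9/2 = 59 - 36 = 23.
       U_Y = n1*n2 - U_X = 40 - 23 = 17.
Step 4: Ties are present, so use the tie-corrected normal approximation (with continuity correction) for the p-value.
Step 5: p-value = 0.713640; compare to alpha = 0.05. fail to reject H0.

U_X = 23, p = 0.713640, fail to reject H0 at alpha = 0.05.


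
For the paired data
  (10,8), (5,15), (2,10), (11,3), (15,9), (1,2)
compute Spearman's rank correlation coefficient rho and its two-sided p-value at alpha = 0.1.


Step 1: Rank x and y separately (midranks; no ties here).
rank(x): 10->4, 5->3, 2->2, 11->5, 15->6, 1->1
rank(y): 8->3, 15->6, 10->5, 3->2, 9->4, 2->1
Step 2: d_i = R_x(i) - R_y(i); compute d_i^2.
  (4-3)^2=1, (3-6)^2=9, (2-5)^2=9, (5-2)^2=9, (6-4)^2=4, (1-1)^2=0
sum(d^2) = 32.
Step 3: rho = 1 - 6*32 / (6*(6^2 - 1)) = 1 - 192/210 = 0.085714.
Step 4: Under H0, t = rho * sqrt((n-2)/(1-rho^2)) = 0.1721 ~ t(4).
Step 5: Two-sided p-value from the t-distribution with 4 df = 0.871743.
Step 6: alpha = 0.1. fail to reject H0.

rho = 0.0857, p = 0.871743, fail to reject H0 at alpha = 0.1.


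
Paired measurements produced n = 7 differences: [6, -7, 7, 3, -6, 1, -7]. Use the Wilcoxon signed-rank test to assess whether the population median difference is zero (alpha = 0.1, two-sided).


Step 1: Drop any zero differences (none here) and take |d_i|.
|d| = [6, 7, 7, 3, 6, 1, 7]
Step 2: Midrank |d_i| (ties get averaged ranks).
ranks: |6|->3.5, |7|->6, |7|->6, |3|->2, |6|->3.5, |1|->1, |7|->6
Step 3: Attach original signs; sum ranks with positive sign and with negative sign.
W+ = 3.5 + 6 + 2 + 1 = 12.5
W- = 6 + 3.5 + 6 = 15.5
(Check: W+ + W- = 28 should equal n(n+1)/2 = 28.)
Step 4: Test statistic W = min(W+, W-) = 12.5.
Step 5: Ties in |d|, so use the tie-corrected normal approximation.
        E[W] = n(n+1)/4 = 7*8/4 = 14.
        Tie groups: |d|=6 (t=2), |d|=7 (t=3); sum(t^3 - t) = 30.
        Var[W] = n(n+1)(2n+1)/24 - sum(t^3-t)/48 = 840/24 - 30/48 = 34.375.
        z = (W - E[W]) / sqrt(Var[W]) = (12.5 - 14) / 5.8630 = -0.2558.
        Two-sided p = 2*Phi(z) = 0.798074.
Step 6: alpha = 0.1. fail to reject H0.

W+ = 12.5, W- = 15.5, W = min = 12.5, p = 0.798074, fail to reject H0.


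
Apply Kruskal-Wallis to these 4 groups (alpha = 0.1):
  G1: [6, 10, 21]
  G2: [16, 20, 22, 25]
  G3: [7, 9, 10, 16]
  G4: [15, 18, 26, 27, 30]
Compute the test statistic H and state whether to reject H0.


Step 1: Combine all N = 16 observations and assign midranks.
sorted (value, group, rank): (6,G1,1), (7,G3,2), (9,G3,3), (10,G1,4.5), (10,G3,4.5), (15,G4,6), (16,G2,7.5), (16,G3,7.5), (18,G4,9), (20,G2,10), (21,G1,11), (22,G2,12), (25,G2,13), (26,G4,14), (27,G4,15), (30,G4,16)
Step 2: Sum ranks within each group.
R_1 = 16.5 (n_1 = 3)
R_2 = 42.5 (n_2 = 4)
R_3 = 17 (n_3 = 4)
R_4 = 60 (n_4 = 5)
Step 3: H = 12/(N(N+1)) * sum(R_i^2/n_i) - 3(N+1)
     = 12/(16*17) * (16.5^2/3 + 42.5^2/4 + 17^2/4 + 60^2/5) - 3*17
     = 0.044118 * 1334.56 - 51
     = 7.877757.
Step 4: Ties present; correction factor C = 1 - 12/(16^3 - 16) = 0.997059. Corrected H = 7.877757 / 0.997059 = 7.900996.
Step 5: Under H0, H ~ chi^2(3); p-value = 0.048103.
Step 6: alpha = 0.1. reject H0.

H = 7.9010, df = 3, p = 0.048103, reject H0.


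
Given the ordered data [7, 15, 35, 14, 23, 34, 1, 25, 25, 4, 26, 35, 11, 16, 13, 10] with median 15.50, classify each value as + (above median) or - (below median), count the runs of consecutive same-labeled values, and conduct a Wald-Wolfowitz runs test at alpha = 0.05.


Step 1: Compute median = 15.50; label A = above, B = below.
Labels in order: BBABAABAABAABABB  (n_A = 8, n_B = 8)
Step 2: Count runs R = 11.
Step 3: Under H0 (random ordering), E[R] = 2*n_A*n_B/(n_A+n_B) + 1 = 2*8*8/16 + 1 = 9.0000.
        Var[R] = 2*n_A*n_B*(2*n_A*n_B - n_A - n_B) / ((n_A+n_B)^2 * (n_A+n_B-1)) = 14336/3840 = 3.7333.
        SD[R] = 1.9322.
Step 4: Continuity-corrected z = (R - 0.5 - E[R]) / SD[R] = (11 - 0.5 - 9.0000) / 1.9322 = 0.7763.
Step 5: Two-sided p-value via normal approximation = 2*(1 - Phi(|z|)) = 0.437558.
Step 6: alpha = 0.05. fail to reject H0.

R = 11, z = 0.7763, p = 0.437558, fail to reject H0.


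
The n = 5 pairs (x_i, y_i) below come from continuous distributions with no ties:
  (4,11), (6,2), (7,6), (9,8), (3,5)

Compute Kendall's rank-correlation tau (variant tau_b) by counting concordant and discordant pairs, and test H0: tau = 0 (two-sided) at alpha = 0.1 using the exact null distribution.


Step 1: Enumerate the 10 unordered pairs (i,j) with i<j and classify each by sign(x_j-x_i) * sign(y_j-y_i).
  (1,2):dx=+2,dy=-9->D; (1,3):dx=+3,dy=-5->D; (1,4):dx=+5,dy=-3->D; (1,5):dx=-1,dy=-6->C
  (2,3):dx=+1,dy=+4->C; (2,4):dx=+3,dy=+6->C; (2,5):dx=-3,dy=+3->D; (3,4):dx=+2,dy=+2->C
  (3,5):dx=-4,dy=-1->C; (4,5):dx=-6,dy=-3->C
Step 2: C = 6, D = 4, total pairs = 10.
Step 3: tau = (C - D)/(n(n-1)/2) = (6 - 4)/10 = 0.200000.
Step 4: Exact two-sided p-value (enumerate n! = 120 permutations of y under H0): p = 0.816667.
Step 5: alpha = 0.1. fail to reject H0.

tau_b = 0.2000 (C=6, D=4), p = 0.816667, fail to reject H0.


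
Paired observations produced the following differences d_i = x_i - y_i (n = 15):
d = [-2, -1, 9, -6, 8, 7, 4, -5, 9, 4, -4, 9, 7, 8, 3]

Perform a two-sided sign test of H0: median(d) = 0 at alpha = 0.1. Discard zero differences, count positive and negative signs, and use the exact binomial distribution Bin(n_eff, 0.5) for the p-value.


Step 1: Discard zero differences. Original n = 15; n_eff = number of nonzero differences = 15.
Nonzero differences (with sign): -2, -1, +9, -6, +8, +7, +4, -5, +9, +4, -4, +9, +7, +8, +3
Step 2: Count signs: positive = 10, negative = 5.
Step 3: Under H0: P(positive) = 0.5, so the number of positives S ~ Bin(15, 0.5).
Step 4: Two-sided exact p-value = sum of Bin(15,0.5) probabilities at or below the observed probability = 0.301758.
Step 5: alpha = 0.1. fail to reject H0.

n_eff = 15, pos = 10, neg = 5, p = 0.301758, fail to reject H0.


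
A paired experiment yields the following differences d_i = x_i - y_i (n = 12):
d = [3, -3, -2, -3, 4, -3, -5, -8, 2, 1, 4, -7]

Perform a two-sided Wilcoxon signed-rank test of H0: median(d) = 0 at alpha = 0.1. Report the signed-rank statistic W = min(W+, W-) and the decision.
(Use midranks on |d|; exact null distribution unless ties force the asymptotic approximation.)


Step 1: Drop any zero differences (none here) and take |d_i|.
|d| = [3, 3, 2, 3, 4, 3, 5, 8, 2, 1, 4, 7]
Step 2: Midrank |d_i| (ties get averaged ranks).
ranks: |3|->5.5, |3|->5.5, |2|->2.5, |3|->5.5, |4|->8.5, |3|->5.5, |5|->10, |8|->12, |2|->2.5, |1|->1, |4|->8.5, |7|->11
Step 3: Attach original signs; sum ranks with positive sign and with negative sign.
W+ = 5.5 + 8.5 + 2.5 + 1 + 8.5 = 26
W- = 5.5 + 2.5 + 5.5 + 5.5 + 10 + 12 + 11 = 52
(Check: W+ + W- = 78 should equal n(n+1)/2 = 78.)
Step 4: Test statistic W = min(W+, W-) = 26.
Step 5: Ties in |d|, so use the tie-corrected normal approximation.
        E[W] = n(n+1)/4 = 12*13/4 = 39.
        Tie groups: |d|=2 (t=2), |d|=3 (t=4), |d|=4 (t=2); sum(t^3 - t) = 72.
        Var[W] = n(n+1)(2n+1)/24 - sum(t^3-t)/48 = 3900/24 - 72/48 = 161.
        z = (W - E[W]) / sqrt(Var[W]) = (26 - 39) / 12.6886 = -1.0245.
        Two-sided p = 2*Phi(z) = 0.305579.
Step 6: alpha = 0.1. fail to reject H0.

W+ = 26, W- = 52, W = min = 26, p = 0.305579, fail to reject H0.


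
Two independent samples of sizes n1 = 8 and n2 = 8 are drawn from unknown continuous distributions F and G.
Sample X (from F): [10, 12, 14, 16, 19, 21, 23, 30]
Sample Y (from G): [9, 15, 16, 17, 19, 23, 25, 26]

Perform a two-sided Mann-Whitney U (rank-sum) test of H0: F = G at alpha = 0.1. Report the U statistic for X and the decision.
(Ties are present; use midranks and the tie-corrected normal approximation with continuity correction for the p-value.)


Step 1: Combine and sort all 16 observations; assign midranks.
sorted (value, group): (9,Y), (10,X), (12,X), (14,X), (15,Y), (16,X), (16,Y), (17,Y), (19,X), (19,Y), (21,X), (23,X), (23,Y), (25,Y), (26,Y), (30,X)
ranks: 9->1, 10->2, 12->3, 14->4, 15->5, 16->6.5, 16->6.5, 17->8, 19->9.5, 19->9.5, 21->11, 23->12.5, 23->12.5, 25->14, 26->15, 30->16
Step 2: Rank sum for X: R1 = 2 + 3 + 4 + 6.5 + 9.5 + 11 + 12.5 + 16 = 64.5.
Step 3: U_X = R1 - n1(n1+1)/2 = 64.5 - 8*9/2 = 64.5 - 36 = 28.5.
       U_Y = n1*n2 - U_X = 64 - 28.5 = 35.5.
Step 4: Ties are present, so use the tie-corrected normal approximation (with continuity correction) for the p-value.
Step 5: p-value = 0.752184; compare to alpha = 0.1. fail to reject H0.

U_X = 28.5, p = 0.752184, fail to reject H0 at alpha = 0.1.


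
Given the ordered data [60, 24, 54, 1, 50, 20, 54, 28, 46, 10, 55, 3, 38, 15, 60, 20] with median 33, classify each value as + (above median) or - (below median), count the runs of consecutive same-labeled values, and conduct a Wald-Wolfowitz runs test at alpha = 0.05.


Step 1: Compute median = 33; label A = above, B = below.
Labels in order: ABABABABABABABAB  (n_A = 8, n_B = 8)
Step 2: Count runs R = 16.
Step 3: Under H0 (random ordering), E[R] = 2*n_A*n_B/(n_A+n_B) + 1 = 2*8*8/16 + 1 = 9.0000.
        Var[R] = 2*n_A*n_B*(2*n_A*n_B - n_A - n_B) / ((n_A+n_B)^2 * (n_A+n_B-1)) = 14336/3840 = 3.7333.
        SD[R] = 1.9322.
Step 4: Continuity-corrected z = (R - 0.5 - E[R]) / SD[R] = (16 - 0.5 - 9.0000) / 1.9322 = 3.3641.
Step 5: Two-sided p-value via normal approximation = 2*(1 - Phi(|z|)) = 0.000768.
Step 6: alpha = 0.05. reject H0.

R = 16, z = 3.3641, p = 0.000768, reject H0.


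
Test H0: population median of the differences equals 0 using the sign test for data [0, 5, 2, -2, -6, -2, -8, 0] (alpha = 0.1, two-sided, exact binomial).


Step 1: Discard zero differences. Original n = 8; n_eff = number of nonzero differences = 6.
Nonzero differences (with sign): +5, +2, -2, -6, -2, -8
Step 2: Count signs: positive = 2, negative = 4.
Step 3: Under H0: P(positive) = 0.5, so the number of positives S ~ Bin(6, 0.5).
Step 4: Two-sided exact p-value = sum of Bin(6,0.5) probabilities at or below the observed probability = 0.687500.
Step 5: alpha = 0.1. fail to reject H0.

n_eff = 6, pos = 2, neg = 4, p = 0.687500, fail to reject H0.


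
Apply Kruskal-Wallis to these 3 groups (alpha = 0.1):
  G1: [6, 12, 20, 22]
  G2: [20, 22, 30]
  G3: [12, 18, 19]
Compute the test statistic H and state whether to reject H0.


Step 1: Combine all N = 10 observations and assign midranks.
sorted (value, group, rank): (6,G1,1), (12,G1,2.5), (12,G3,2.5), (18,G3,4), (19,G3,5), (20,G1,6.5), (20,G2,6.5), (22,G1,8.5), (22,G2,8.5), (30,G2,10)
Step 2: Sum ranks within each group.
R_1 = 18.5 (n_1 = 4)
R_2 = 25 (n_2 = 3)
R_3 = 11.5 (n_3 = 3)
Step 3: H = 12/(N(N+1)) * sum(R_i^2/n_i) - 3(N+1)
     = 12/(10*11) * (18.5^2/4 + 25^2/3 + 11.5^2/3) - 3*11
     = 0.109091 * 337.979 - 33
     = 3.870455.
Step 4: Ties present; correction factor C = 1 - 18/(10^3 - 10) = 0.981818. Corrected H = 3.870455 / 0.981818 = 3.942130.
Step 5: Under H0, H ~ chi^2(2); p-value = 0.139308.
Step 6: alpha = 0.1. fail to reject H0.

H = 3.9421, df = 2, p = 0.139308, fail to reject H0.


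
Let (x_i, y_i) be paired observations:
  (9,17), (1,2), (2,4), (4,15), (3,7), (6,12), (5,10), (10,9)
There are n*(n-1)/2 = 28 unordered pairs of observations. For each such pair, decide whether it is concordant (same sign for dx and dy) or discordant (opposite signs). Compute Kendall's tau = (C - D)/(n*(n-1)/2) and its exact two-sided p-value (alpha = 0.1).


Step 1: Enumerate the 28 unordered pairs (i,j) with i<j and classify each by sign(x_j-x_i) * sign(y_j-y_i).
  (1,2):dx=-8,dy=-15->C; (1,3):dx=-7,dy=-13->C; (1,4):dx=-5,dy=-2->C; (1,5):dx=-6,dy=-10->C
  (1,6):dx=-3,dy=-5->C; (1,7):dx=-4,dy=-7->C; (1,8):dx=+1,dy=-8->D; (2,3):dx=+1,dy=+2->C
  (2,4):dx=+3,dy=+13->C; (2,5):dx=+2,dy=+5->C; (2,6):dx=+5,dy=+10->C; (2,7):dx=+4,dy=+8->C
  (2,8):dx=+9,dy=+7->C; (3,4):dx=+2,dy=+11->C; (3,5):dx=+1,dy=+3->C; (3,6):dx=+4,dy=+8->C
  (3,7):dx=+3,dy=+6->C; (3,8):dx=+8,dy=+5->C; (4,5):dx=-1,dy=-8->C; (4,6):dx=+2,dy=-3->D
  (4,7):dx=+1,dy=-5->D; (4,8):dx=+6,dy=-6->D; (5,6):dx=+3,dy=+5->C; (5,7):dx=+2,dy=+3->C
  (5,8):dx=+7,dy=+2->C; (6,7):dx=-1,dy=-2->C; (6,8):dx=+4,dy=-3->D; (7,8):dx=+5,dy=-1->D
Step 2: C = 22, D = 6, total pairs = 28.
Step 3: tau = (C - D)/(n(n-1)/2) = (22 - 6)/28 = 0.571429.
Step 4: Exact two-sided p-value (enumerate n! = 40320 permutations of y under H0): p = 0.061012.
Step 5: alpha = 0.1. reject H0.

tau_b = 0.5714 (C=22, D=6), p = 0.061012, reject H0.


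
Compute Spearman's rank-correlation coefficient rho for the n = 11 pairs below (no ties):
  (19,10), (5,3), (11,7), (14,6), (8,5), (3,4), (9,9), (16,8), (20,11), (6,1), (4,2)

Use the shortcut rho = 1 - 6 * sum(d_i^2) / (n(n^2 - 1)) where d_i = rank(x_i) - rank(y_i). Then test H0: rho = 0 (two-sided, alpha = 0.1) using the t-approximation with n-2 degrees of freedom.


Step 1: Rank x and y separately (midranks; no ties here).
rank(x): 19->10, 5->3, 11->7, 14->8, 8->5, 3->1, 9->6, 16->9, 20->11, 6->4, 4->2
rank(y): 10->10, 3->3, 7->7, 6->6, 5->5, 4->4, 9->9, 8->8, 11->11, 1->1, 2->2
Step 2: d_i = R_x(i) - R_y(i); compute d_i^2.
  (10-10)^2=0, (3-3)^2=0, (7-7)^2=0, (8-6)^2=4, (5-5)^2=0, (1-4)^2=9, (6-9)^2=9, (9-8)^2=1, (11-11)^2=0, (4-1)^2=9, (2-2)^2=0
sum(d^2) = 32.
Step 3: rho = 1 - 6*32 / (11*(11^2 - 1)) = 1 - 192/1320 = 0.854545.
Step 4: Under H0, t = rho * sqrt((n-2)/(1-rho^2)) = 4.9360 ~ t(9).
Step 5: Two-sided p-value from the t-distribution with 9 df = 0.000807.
Step 6: alpha = 0.1. reject H0.

rho = 0.8545, p = 0.000807, reject H0 at alpha = 0.1.
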